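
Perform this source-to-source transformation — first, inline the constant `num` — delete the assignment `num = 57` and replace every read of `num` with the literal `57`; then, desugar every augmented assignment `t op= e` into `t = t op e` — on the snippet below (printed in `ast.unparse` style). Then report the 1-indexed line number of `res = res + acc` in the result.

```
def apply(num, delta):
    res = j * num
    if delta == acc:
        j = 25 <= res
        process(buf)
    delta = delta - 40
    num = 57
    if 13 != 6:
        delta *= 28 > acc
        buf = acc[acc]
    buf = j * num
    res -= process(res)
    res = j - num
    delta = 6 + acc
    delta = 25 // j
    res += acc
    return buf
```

Transformed code:
def apply(num, delta):
    res = j * 57
    if delta == acc:
        j = 25 <= res
        process(buf)
    delta = delta - 40
    if 13 != 6:
        delta = delta * (28 > acc)
        buf = acc[acc]
    buf = j * 57
    res = res - process(res)
    res = j - 57
    delta = 6 + acc
    delta = 25 // j
    res = res + acc
    return buf

15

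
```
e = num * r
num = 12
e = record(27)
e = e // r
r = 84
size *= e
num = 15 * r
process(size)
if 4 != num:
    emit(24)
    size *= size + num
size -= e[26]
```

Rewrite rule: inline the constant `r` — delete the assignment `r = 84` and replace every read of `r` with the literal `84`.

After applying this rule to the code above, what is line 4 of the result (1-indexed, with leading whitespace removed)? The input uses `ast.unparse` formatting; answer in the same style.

e = e // 84

Transformed code:
e = num * 84
num = 12
e = record(27)
e = e // 84
size *= e
num = 15 * 84
process(size)
if 4 != num:
    emit(24)
    size *= size + num
size -= e[26]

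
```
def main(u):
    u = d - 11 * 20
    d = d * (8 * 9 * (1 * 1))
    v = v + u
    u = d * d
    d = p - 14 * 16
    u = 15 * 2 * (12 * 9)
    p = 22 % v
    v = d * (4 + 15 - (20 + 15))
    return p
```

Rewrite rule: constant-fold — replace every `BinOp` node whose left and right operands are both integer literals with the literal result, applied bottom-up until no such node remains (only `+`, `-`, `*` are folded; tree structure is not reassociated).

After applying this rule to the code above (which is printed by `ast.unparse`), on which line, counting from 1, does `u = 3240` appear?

7

Transformed code:
def main(u):
    u = d - 220
    d = d * 72
    v = v + u
    u = d * d
    d = p - 224
    u = 3240
    p = 22 % v
    v = d * -16
    return p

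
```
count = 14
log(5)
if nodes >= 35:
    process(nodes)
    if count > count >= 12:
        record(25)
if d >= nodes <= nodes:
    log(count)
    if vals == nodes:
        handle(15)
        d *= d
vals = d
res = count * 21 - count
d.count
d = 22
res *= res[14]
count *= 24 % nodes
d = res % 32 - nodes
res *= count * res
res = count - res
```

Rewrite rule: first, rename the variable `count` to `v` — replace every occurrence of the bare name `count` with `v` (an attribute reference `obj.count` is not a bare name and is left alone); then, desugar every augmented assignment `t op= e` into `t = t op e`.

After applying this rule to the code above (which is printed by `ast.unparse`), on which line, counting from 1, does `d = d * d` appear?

Transformed code:
v = 14
log(5)
if nodes >= 35:
    process(nodes)
    if v > v >= 12:
        record(25)
if d >= nodes <= nodes:
    log(v)
    if vals == nodes:
        handle(15)
        d = d * d
vals = d
res = v * 21 - v
d.count
d = 22
res = res * res[14]
v = v * (24 % nodes)
d = res % 32 - nodes
res = res * (v * res)
res = v - res

11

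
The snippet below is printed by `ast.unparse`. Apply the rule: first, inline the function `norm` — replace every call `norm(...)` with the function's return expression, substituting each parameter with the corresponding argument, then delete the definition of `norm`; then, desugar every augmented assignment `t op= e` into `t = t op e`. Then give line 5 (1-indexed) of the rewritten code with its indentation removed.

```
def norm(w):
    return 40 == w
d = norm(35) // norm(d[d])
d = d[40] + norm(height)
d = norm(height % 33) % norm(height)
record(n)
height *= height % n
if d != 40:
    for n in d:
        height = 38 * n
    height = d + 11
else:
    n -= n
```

Transformed code:
d = (40 == 35) // (40 == d[d])
d = d[40] + (40 == height)
d = (40 == height % 33) % (40 == height)
record(n)
height = height * (height % n)
if d != 40:
    for n in d:
        height = 38 * n
    height = d + 11
else:
    n = n - n

height = height * (height % n)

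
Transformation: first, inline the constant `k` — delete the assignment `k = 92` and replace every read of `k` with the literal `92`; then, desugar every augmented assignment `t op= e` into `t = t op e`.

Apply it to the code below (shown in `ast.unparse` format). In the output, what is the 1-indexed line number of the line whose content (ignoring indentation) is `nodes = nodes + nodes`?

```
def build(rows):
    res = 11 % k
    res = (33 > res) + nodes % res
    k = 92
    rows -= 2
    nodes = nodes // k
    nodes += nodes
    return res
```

Transformed code:
def build(rows):
    res = 11 % 92
    res = (33 > res) + nodes % res
    rows = rows - 2
    nodes = nodes // 92
    nodes = nodes + nodes
    return res

6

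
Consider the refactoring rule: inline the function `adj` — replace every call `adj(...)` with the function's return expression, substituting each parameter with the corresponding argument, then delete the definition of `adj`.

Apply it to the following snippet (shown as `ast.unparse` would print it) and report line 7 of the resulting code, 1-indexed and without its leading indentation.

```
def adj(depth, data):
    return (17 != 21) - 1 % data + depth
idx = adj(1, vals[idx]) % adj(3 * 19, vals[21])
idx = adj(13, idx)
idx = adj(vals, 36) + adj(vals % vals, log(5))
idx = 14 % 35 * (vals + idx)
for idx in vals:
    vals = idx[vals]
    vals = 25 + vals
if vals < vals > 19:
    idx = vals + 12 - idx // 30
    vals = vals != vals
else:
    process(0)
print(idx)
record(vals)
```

Transformed code:
idx = ((17 != 21) - 1 % vals[idx] + 1) % ((17 != 21) - 1 % vals[21] + 3 * 19)
idx = (17 != 21) - 1 % idx + 13
idx = (17 != 21) - 1 % 36 + vals + ((17 != 21) - 1 % log(5) + vals % vals)
idx = 14 % 35 * (vals + idx)
for idx in vals:
    vals = idx[vals]
    vals = 25 + vals
if vals < vals > 19:
    idx = vals + 12 - idx // 30
    vals = vals != vals
else:
    process(0)
print(idx)
record(vals)

vals = 25 + vals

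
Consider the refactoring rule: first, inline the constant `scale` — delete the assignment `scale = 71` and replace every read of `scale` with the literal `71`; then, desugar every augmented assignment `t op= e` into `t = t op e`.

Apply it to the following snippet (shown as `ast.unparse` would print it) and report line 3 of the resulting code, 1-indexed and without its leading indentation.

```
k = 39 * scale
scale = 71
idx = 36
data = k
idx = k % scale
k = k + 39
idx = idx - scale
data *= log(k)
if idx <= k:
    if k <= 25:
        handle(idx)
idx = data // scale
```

Transformed code:
k = 39 * 71
idx = 36
data = k
idx = k % 71
k = k + 39
idx = idx - 71
data = data * log(k)
if idx <= k:
    if k <= 25:
        handle(idx)
idx = data // 71

data = k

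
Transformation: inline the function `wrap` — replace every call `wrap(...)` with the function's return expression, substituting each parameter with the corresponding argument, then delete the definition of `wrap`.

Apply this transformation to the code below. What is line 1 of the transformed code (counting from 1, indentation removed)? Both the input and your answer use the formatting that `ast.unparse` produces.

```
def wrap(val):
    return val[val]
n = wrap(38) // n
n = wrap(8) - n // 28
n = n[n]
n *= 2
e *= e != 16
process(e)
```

n = 38[38] // n

Transformed code:
n = 38[38] // n
n = 8[8] - n // 28
n = n[n]
n *= 2
e *= e != 16
process(e)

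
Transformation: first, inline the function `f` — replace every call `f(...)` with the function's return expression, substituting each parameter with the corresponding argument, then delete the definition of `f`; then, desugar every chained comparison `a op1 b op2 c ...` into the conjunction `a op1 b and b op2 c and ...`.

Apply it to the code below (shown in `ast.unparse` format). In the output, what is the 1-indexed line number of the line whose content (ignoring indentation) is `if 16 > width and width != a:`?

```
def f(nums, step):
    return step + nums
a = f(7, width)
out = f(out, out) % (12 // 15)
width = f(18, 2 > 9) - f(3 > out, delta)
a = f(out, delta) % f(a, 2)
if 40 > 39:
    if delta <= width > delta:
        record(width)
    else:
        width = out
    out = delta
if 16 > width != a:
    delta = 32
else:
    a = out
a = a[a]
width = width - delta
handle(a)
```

Transformed code:
a = width + 7
out = (out + out) % (12 // 15)
width = (2 > 9) + 18 - (delta + (3 > out))
a = (delta + out) % (2 + a)
if 40 > 39:
    if delta <= width and width > delta:
        record(width)
    else:
        width = out
    out = delta
if 16 > width and width != a:
    delta = 32
else:
    a = out
a = a[a]
width = width - delta
handle(a)

11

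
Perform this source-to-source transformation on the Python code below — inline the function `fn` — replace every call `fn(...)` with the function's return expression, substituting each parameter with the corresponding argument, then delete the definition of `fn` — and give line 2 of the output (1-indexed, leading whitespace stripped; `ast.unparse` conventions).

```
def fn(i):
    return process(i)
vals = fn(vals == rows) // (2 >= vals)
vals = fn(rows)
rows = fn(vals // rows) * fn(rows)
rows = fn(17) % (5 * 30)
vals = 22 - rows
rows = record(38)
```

Transformed code:
vals = process(vals == rows) // (2 >= vals)
vals = process(rows)
rows = process(vals // rows) * process(rows)
rows = process(17) % (5 * 30)
vals = 22 - rows
rows = record(38)

vals = process(rows)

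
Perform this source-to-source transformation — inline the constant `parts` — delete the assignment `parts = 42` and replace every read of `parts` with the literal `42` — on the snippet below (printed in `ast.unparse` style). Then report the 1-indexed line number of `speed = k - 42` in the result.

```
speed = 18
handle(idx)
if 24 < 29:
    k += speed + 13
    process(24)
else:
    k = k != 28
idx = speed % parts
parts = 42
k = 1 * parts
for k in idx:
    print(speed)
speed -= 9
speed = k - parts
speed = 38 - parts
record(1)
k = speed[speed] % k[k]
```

13

Transformed code:
speed = 18
handle(idx)
if 24 < 29:
    k += speed + 13
    process(24)
else:
    k = k != 28
idx = speed % 42
k = 1 * 42
for k in idx:
    print(speed)
speed -= 9
speed = k - 42
speed = 38 - 42
record(1)
k = speed[speed] % k[k]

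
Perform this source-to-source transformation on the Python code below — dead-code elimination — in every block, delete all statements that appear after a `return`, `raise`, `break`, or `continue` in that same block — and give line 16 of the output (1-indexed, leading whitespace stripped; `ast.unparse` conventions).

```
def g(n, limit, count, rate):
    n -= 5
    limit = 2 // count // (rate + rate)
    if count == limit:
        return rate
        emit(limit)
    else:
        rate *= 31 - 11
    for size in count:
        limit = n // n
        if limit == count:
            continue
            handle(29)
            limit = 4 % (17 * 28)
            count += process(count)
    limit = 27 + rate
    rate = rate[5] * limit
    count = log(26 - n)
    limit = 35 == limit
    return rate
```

Transformed code:
def g(n, limit, count, rate):
    n -= 5
    limit = 2 // count // (rate + rate)
    if count == limit:
        return rate
    else:
        rate *= 31 - 11
    for size in count:
        limit = n // n
        if limit == count:
            continue
    limit = 27 + rate
    rate = rate[5] * limit
    count = log(26 - n)
    limit = 35 == limit
    return rate

return rate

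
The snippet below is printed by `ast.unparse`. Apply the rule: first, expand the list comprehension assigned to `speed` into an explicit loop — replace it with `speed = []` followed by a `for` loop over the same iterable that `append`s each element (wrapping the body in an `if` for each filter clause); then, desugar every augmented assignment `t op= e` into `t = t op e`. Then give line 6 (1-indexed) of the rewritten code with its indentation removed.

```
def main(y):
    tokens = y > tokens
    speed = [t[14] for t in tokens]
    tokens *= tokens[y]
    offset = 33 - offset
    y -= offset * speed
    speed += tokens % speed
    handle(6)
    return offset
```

Transformed code:
def main(y):
    tokens = y > tokens
    speed = []
    for t in tokens:
        speed.append(t[14])
    tokens = tokens * tokens[y]
    offset = 33 - offset
    y = y - offset * speed
    speed = speed + tokens % speed
    handle(6)
    return offset

tokens = tokens * tokens[y]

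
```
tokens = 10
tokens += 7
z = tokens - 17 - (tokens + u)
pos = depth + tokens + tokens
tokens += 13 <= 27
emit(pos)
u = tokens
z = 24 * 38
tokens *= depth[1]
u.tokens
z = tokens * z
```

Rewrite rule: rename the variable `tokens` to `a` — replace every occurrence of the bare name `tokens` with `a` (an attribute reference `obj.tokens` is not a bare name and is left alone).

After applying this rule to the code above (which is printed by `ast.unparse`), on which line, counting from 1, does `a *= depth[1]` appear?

Transformed code:
a = 10
a += 7
z = a - 17 - (a + u)
pos = depth + a + a
a += 13 <= 27
emit(pos)
u = a
z = 24 * 38
a *= depth[1]
u.tokens
z = a * z

9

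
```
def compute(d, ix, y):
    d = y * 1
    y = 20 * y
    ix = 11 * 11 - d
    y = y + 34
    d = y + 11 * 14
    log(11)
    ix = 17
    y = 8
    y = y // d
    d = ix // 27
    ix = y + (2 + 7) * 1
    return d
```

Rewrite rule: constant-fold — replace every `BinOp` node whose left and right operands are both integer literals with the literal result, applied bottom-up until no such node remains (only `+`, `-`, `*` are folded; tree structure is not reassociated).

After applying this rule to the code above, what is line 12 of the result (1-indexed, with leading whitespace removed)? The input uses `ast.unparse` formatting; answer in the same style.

ix = y + 9

Transformed code:
def compute(d, ix, y):
    d = y * 1
    y = 20 * y
    ix = 121 - d
    y = y + 34
    d = y + 154
    log(11)
    ix = 17
    y = 8
    y = y // d
    d = ix // 27
    ix = y + 9
    return d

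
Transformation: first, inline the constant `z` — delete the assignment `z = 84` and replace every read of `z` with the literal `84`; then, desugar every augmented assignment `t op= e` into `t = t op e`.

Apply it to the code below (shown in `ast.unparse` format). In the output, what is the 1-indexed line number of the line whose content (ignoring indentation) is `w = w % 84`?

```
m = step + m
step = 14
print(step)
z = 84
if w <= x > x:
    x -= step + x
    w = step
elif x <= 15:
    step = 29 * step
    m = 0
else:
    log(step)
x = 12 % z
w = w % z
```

Transformed code:
m = step + m
step = 14
print(step)
if w <= x > x:
    x = x - (step + x)
    w = step
elif x <= 15:
    step = 29 * step
    m = 0
else:
    log(step)
x = 12 % 84
w = w % 84

13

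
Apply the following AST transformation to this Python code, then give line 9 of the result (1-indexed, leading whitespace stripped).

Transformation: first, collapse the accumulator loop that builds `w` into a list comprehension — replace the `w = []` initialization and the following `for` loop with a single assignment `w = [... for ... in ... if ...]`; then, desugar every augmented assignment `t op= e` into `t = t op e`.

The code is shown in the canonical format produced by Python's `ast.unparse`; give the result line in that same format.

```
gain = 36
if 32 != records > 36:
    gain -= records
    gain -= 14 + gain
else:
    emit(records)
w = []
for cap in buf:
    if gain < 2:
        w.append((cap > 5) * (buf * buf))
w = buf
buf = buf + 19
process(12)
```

Transformed code:
gain = 36
if 32 != records > 36:
    gain = gain - records
    gain = gain - (14 + gain)
else:
    emit(records)
w = [(cap > 5) * (buf * buf) for cap in buf if gain < 2]
w = buf
buf = buf + 19
process(12)

buf = buf + 19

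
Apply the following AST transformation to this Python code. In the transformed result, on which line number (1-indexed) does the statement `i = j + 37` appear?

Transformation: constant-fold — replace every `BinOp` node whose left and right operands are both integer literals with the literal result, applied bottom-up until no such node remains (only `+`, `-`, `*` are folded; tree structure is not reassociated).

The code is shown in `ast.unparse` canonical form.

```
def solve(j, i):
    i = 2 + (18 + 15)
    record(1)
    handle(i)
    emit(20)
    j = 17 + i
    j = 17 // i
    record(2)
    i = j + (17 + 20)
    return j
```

Transformed code:
def solve(j, i):
    i = 35
    record(1)
    handle(i)
    emit(20)
    j = 17 + i
    j = 17 // i
    record(2)
    i = j + 37
    return j

9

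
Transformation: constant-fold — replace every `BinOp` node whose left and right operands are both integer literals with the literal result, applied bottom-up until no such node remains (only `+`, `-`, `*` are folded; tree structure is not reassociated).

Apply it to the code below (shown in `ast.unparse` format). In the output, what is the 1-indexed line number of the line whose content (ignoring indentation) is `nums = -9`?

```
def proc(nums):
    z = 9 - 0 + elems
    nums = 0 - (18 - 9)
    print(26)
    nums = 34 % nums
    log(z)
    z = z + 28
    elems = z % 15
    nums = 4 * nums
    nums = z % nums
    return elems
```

Transformed code:
def proc(nums):
    z = 9 + elems
    nums = -9
    print(26)
    nums = 34 % nums
    log(z)
    z = z + 28
    elems = z % 15
    nums = 4 * nums
    nums = z % nums
    return elems

3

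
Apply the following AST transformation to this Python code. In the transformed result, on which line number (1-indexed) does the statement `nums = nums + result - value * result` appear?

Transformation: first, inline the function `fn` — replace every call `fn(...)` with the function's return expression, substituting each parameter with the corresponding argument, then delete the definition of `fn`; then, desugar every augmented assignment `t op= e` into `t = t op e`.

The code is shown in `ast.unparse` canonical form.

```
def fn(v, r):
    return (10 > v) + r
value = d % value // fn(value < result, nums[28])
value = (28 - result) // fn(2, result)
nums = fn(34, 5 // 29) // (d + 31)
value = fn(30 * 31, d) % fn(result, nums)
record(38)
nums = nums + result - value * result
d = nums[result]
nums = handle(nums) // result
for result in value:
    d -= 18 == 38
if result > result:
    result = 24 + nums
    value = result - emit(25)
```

Transformed code:
value = d % value // ((10 > (value < result)) + nums[28])
value = (28 - result) // ((10 > 2) + result)
nums = ((10 > 34) + 5 // 29) // (d + 31)
value = ((10 > 30 * 31) + d) % ((10 > result) + nums)
record(38)
nums = nums + result - value * result
d = nums[result]
nums = handle(nums) // result
for result in value:
    d = d - (18 == 38)
if result > result:
    result = 24 + nums
    value = result - emit(25)

6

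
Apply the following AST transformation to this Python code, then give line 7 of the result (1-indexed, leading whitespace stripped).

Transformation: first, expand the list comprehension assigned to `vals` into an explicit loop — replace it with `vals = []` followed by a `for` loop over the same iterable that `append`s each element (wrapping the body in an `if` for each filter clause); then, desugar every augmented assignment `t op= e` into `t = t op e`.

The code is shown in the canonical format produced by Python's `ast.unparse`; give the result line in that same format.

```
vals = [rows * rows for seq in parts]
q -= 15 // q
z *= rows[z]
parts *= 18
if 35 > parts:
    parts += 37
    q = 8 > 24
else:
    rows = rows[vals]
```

Transformed code:
vals = []
for seq in parts:
    vals.append(rows * rows)
q = q - 15 // q
z = z * rows[z]
parts = parts * 18
if 35 > parts:
    parts = parts + 37
    q = 8 > 24
else:
    rows = rows[vals]

if 35 > parts:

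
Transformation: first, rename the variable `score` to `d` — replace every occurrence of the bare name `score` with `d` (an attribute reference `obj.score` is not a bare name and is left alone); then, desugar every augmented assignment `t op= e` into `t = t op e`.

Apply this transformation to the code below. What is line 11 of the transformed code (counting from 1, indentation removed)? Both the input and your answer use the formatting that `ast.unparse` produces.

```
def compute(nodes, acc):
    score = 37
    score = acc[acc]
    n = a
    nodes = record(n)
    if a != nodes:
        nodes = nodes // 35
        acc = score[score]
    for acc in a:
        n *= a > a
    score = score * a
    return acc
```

Transformed code:
def compute(nodes, acc):
    d = 37
    d = acc[acc]
    n = a
    nodes = record(n)
    if a != nodes:
        nodes = nodes // 35
        acc = d[d]
    for acc in a:
        n = n * (a > a)
    d = d * a
    return acc

d = d * a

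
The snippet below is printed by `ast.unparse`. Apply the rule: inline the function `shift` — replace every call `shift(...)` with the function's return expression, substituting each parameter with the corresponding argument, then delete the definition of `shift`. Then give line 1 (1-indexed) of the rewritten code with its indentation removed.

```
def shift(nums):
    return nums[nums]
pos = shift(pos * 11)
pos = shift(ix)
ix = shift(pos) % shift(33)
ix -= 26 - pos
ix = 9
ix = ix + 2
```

Transformed code:
pos = (pos * 11)[pos * 11]
pos = ix[ix]
ix = pos[pos] % 33[33]
ix -= 26 - pos
ix = 9
ix = ix + 2

pos = (pos * 11)[pos * 11]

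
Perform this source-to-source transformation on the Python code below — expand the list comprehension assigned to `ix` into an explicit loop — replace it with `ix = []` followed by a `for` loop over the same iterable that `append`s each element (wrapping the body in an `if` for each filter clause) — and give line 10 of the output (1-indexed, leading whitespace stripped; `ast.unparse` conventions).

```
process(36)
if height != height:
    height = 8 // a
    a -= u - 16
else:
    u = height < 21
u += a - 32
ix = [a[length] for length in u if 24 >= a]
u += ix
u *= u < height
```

Transformed code:
process(36)
if height != height:
    height = 8 // a
    a -= u - 16
else:
    u = height < 21
u += a - 32
ix = []
for length in u:
    if 24 >= a:
        ix.append(a[length])
u += ix
u *= u < height

if 24 >= a:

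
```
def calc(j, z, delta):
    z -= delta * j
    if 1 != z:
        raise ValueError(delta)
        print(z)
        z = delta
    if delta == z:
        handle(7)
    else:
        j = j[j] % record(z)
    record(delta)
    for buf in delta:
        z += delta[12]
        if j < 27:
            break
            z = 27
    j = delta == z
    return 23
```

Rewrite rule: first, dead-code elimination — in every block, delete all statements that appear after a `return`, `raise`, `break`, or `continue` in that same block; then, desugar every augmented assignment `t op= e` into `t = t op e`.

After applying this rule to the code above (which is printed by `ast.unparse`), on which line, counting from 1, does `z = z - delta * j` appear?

2

Transformed code:
def calc(j, z, delta):
    z = z - delta * j
    if 1 != z:
        raise ValueError(delta)
    if delta == z:
        handle(7)
    else:
        j = j[j] % record(z)
    record(delta)
    for buf in delta:
        z = z + delta[12]
        if j < 27:
            break
    j = delta == z
    return 23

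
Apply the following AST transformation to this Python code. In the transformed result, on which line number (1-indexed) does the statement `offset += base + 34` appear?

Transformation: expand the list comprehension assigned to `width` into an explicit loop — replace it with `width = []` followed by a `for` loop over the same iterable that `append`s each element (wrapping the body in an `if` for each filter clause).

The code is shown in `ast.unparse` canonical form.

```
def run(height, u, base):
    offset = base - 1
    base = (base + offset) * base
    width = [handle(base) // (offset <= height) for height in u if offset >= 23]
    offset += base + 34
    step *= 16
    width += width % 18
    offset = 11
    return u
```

8

Transformed code:
def run(height, u, base):
    offset = base - 1
    base = (base + offset) * base
    width = []
    for height in u:
        if offset >= 23:
            width.append(handle(base) // (offset <= height))
    offset += base + 34
    step *= 16
    width += width % 18
    offset = 11
    return u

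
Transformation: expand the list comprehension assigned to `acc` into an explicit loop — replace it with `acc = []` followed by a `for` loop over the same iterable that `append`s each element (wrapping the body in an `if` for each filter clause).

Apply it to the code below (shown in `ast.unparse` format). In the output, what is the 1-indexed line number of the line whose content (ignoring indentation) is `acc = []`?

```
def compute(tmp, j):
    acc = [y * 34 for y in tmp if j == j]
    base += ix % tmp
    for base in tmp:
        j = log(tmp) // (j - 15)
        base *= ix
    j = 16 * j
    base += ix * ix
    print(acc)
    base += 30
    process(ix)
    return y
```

2

Transformed code:
def compute(tmp, j):
    acc = []
    for y in tmp:
        if j == j:
            acc.append(y * 34)
    base += ix % tmp
    for base in tmp:
        j = log(tmp) // (j - 15)
        base *= ix
    j = 16 * j
    base += ix * ix
    print(acc)
    base += 30
    process(ix)
    return y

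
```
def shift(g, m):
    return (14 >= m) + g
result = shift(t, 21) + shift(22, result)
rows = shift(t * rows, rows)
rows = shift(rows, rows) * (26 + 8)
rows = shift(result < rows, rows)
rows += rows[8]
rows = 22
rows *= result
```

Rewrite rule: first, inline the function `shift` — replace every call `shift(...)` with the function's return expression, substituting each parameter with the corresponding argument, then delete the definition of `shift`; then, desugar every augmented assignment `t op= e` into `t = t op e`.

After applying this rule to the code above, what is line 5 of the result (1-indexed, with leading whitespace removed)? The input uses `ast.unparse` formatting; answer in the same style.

rows = rows + rows[8]

Transformed code:
result = (14 >= 21) + t + ((14 >= result) + 22)
rows = (14 >= rows) + t * rows
rows = ((14 >= rows) + rows) * (26 + 8)
rows = (14 >= rows) + (result < rows)
rows = rows + rows[8]
rows = 22
rows = rows * result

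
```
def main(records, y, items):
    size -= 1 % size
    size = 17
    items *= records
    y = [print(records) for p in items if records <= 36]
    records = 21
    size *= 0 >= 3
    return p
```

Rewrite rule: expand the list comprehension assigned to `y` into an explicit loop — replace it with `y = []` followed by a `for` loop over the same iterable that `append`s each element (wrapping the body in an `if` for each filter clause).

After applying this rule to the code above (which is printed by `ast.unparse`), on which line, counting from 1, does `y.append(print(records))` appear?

8

Transformed code:
def main(records, y, items):
    size -= 1 % size
    size = 17
    items *= records
    y = []
    for p in items:
        if records <= 36:
            y.append(print(records))
    records = 21
    size *= 0 >= 3
    return p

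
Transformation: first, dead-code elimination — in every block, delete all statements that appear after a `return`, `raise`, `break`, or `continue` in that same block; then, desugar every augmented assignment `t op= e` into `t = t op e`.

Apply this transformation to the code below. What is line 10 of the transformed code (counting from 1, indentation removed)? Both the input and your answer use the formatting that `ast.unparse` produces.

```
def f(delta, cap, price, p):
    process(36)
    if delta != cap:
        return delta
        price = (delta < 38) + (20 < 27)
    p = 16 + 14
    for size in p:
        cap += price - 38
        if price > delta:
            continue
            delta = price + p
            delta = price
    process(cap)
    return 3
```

Transformed code:
def f(delta, cap, price, p):
    process(36)
    if delta != cap:
        return delta
    p = 16 + 14
    for size in p:
        cap = cap + (price - 38)
        if price > delta:
            continue
    process(cap)
    return 3

process(cap)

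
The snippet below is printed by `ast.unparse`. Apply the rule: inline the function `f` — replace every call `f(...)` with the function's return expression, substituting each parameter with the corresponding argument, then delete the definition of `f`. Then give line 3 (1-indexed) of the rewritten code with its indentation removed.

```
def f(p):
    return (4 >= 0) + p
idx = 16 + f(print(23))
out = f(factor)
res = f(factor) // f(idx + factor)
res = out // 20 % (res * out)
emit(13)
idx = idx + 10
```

Transformed code:
idx = 16 + ((4 >= 0) + print(23))
out = (4 >= 0) + factor
res = ((4 >= 0) + factor) // ((4 >= 0) + (idx + factor))
res = out // 20 % (res * out)
emit(13)
idx = idx + 10

res = ((4 >= 0) + factor) // ((4 >= 0) + (idx + factor))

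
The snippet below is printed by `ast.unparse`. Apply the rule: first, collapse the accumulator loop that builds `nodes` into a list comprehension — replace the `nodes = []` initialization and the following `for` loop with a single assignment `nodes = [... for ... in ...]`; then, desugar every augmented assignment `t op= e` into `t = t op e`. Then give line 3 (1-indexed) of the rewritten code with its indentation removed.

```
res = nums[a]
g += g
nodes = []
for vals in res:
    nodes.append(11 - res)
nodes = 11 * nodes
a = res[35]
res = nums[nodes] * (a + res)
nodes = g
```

Transformed code:
res = nums[a]
g = g + g
nodes = [11 - res for vals in res]
nodes = 11 * nodes
a = res[35]
res = nums[nodes] * (a + res)
nodes = g

nodes = [11 - res for vals in res]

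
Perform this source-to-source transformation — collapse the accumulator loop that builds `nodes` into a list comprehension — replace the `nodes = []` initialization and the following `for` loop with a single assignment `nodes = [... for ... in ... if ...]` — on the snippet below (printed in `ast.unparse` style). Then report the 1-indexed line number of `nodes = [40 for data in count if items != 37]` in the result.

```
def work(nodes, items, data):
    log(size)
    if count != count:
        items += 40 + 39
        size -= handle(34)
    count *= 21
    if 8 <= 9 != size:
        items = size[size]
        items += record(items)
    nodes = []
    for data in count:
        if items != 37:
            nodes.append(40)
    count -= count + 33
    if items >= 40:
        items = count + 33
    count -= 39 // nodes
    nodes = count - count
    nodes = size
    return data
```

10

Transformed code:
def work(nodes, items, data):
    log(size)
    if count != count:
        items += 40 + 39
        size -= handle(34)
    count *= 21
    if 8 <= 9 != size:
        items = size[size]
        items += record(items)
    nodes = [40 for data in count if items != 37]
    count -= count + 33
    if items >= 40:
        items = count + 33
    count -= 39 // nodes
    nodes = count - count
    nodes = size
    return data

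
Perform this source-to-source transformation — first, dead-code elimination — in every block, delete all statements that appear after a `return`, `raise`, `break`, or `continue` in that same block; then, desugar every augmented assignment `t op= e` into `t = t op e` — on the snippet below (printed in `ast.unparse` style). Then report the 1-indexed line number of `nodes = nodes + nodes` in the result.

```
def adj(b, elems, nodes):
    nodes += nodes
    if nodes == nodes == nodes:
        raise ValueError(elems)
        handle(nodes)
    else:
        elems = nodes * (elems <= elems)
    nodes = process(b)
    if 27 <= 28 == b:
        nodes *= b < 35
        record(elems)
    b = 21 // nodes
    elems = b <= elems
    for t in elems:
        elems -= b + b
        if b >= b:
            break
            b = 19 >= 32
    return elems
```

2

Transformed code:
def adj(b, elems, nodes):
    nodes = nodes + nodes
    if nodes == nodes == nodes:
        raise ValueError(elems)
    else:
        elems = nodes * (elems <= elems)
    nodes = process(b)
    if 27 <= 28 == b:
        nodes = nodes * (b < 35)
        record(elems)
    b = 21 // nodes
    elems = b <= elems
    for t in elems:
        elems = elems - (b + b)
        if b >= b:
            break
    return elems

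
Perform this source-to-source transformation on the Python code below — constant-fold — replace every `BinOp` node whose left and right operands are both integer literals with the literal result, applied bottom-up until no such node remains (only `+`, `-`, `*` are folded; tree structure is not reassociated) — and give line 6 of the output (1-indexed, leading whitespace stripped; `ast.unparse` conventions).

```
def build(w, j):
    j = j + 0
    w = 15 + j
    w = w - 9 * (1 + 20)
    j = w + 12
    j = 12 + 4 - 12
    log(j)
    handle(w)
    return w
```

j = 4

Transformed code:
def build(w, j):
    j = j + 0
    w = 15 + j
    w = w - 189
    j = w + 12
    j = 4
    log(j)
    handle(w)
    return w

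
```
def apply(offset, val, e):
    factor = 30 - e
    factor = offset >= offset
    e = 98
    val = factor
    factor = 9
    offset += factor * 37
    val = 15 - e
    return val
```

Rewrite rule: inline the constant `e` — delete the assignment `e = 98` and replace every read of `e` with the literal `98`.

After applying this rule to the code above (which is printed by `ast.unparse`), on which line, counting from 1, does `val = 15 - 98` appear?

Transformed code:
def apply(offset, val, e):
    factor = 30 - 98
    factor = offset >= offset
    val = factor
    factor = 9
    offset += factor * 37
    val = 15 - 98
    return val

7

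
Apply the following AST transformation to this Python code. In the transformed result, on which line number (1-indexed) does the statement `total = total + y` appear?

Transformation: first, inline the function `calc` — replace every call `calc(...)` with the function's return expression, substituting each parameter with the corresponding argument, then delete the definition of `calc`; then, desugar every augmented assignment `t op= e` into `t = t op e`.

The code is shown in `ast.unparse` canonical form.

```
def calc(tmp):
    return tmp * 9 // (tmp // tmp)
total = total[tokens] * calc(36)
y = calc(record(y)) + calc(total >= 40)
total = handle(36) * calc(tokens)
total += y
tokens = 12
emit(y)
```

Transformed code:
total = total[tokens] * (36 * 9 // (36 // 36))
y = record(y) * 9 // (record(y) // record(y)) + (total >= 40) * 9 // ((total >= 40) // (total >= 40))
total = handle(36) * (tokens * 9 // (tokens // tokens))
total = total + y
tokens = 12
emit(y)

4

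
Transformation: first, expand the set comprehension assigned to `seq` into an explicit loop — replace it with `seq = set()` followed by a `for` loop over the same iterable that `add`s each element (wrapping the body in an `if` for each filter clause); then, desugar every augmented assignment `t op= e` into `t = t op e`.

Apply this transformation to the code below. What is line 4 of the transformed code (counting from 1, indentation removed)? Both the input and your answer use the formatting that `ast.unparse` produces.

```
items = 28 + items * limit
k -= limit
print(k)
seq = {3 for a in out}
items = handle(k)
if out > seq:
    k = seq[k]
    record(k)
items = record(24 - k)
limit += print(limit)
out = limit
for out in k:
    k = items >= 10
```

seq = set()

Transformed code:
items = 28 + items * limit
k = k - limit
print(k)
seq = set()
for a in out:
    seq.add(3)
items = handle(k)
if out > seq:
    k = seq[k]
    record(k)
items = record(24 - k)
limit = limit + print(limit)
out = limit
for out in k:
    k = items >= 10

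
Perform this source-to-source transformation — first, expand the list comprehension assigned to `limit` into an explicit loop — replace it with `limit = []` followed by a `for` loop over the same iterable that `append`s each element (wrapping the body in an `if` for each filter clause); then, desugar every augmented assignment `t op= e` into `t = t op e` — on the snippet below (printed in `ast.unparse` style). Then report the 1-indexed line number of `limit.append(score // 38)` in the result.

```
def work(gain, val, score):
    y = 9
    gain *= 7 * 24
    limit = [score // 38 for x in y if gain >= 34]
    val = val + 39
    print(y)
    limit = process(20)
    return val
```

7

Transformed code:
def work(gain, val, score):
    y = 9
    gain = gain * (7 * 24)
    limit = []
    for x in y:
        if gain >= 34:
            limit.append(score // 38)
    val = val + 39
    print(y)
    limit = process(20)
    return val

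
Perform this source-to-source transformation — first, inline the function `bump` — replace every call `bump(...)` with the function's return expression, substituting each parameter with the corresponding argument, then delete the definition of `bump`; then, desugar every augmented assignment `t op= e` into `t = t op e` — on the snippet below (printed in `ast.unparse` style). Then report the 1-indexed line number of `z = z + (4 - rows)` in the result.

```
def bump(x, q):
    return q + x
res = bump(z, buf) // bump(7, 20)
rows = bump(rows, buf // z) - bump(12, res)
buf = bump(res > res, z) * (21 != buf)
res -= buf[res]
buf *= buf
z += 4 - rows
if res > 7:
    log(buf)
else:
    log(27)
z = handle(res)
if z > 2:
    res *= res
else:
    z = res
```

6

Transformed code:
res = (buf + z) // (20 + 7)
rows = buf // z + rows - (res + 12)
buf = (z + (res > res)) * (21 != buf)
res = res - buf[res]
buf = buf * buf
z = z + (4 - rows)
if res > 7:
    log(buf)
else:
    log(27)
z = handle(res)
if z > 2:
    res = res * res
else:
    z = res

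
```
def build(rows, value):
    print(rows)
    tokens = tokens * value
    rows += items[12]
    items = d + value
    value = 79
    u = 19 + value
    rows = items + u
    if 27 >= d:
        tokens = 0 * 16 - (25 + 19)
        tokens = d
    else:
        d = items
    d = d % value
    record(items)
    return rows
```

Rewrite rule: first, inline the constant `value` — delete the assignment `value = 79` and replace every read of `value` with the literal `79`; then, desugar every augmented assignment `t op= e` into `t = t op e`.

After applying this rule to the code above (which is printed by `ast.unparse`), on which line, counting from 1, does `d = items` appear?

Transformed code:
def build(rows, value):
    print(rows)
    tokens = tokens * 79
    rows = rows + items[12]
    items = d + 79
    u = 19 + 79
    rows = items + u
    if 27 >= d:
        tokens = 0 * 16 - (25 + 19)
        tokens = d
    else:
        d = items
    d = d % 79
    record(items)
    return rows

12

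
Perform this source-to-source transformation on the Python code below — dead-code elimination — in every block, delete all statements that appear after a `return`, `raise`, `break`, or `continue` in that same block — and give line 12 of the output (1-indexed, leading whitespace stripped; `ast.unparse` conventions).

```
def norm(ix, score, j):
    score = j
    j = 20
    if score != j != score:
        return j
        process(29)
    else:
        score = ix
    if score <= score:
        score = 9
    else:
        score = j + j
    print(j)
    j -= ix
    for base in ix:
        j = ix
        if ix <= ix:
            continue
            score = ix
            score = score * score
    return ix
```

print(j)

Transformed code:
def norm(ix, score, j):
    score = j
    j = 20
    if score != j != score:
        return j
    else:
        score = ix
    if score <= score:
        score = 9
    else:
        score = j + j
    print(j)
    j -= ix
    for base in ix:
        j = ix
        if ix <= ix:
            continue
    return ix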